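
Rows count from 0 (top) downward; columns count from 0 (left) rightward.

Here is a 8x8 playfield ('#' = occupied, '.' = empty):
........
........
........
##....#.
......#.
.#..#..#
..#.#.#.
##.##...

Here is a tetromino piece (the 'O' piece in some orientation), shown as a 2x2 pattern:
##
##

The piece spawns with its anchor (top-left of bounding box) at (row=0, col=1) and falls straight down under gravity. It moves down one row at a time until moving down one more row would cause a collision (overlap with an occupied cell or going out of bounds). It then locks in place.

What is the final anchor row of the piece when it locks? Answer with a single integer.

Answer: 1

Derivation:
Spawn at (row=0, col=1). Try each row:
  row 0: fits
  row 1: fits
  row 2: blocked -> lock at row 1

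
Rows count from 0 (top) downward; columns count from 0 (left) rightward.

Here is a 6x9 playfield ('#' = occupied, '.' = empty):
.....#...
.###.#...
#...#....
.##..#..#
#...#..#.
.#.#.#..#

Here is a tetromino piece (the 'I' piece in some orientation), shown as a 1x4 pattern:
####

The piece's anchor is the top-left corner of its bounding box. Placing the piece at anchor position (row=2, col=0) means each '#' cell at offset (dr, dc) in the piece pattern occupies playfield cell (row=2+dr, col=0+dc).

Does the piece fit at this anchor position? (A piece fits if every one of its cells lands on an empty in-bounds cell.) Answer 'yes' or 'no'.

Answer: no

Derivation:
Check each piece cell at anchor (2, 0):
  offset (0,0) -> (2,0): occupied ('#') -> FAIL
  offset (0,1) -> (2,1): empty -> OK
  offset (0,2) -> (2,2): empty -> OK
  offset (0,3) -> (2,3): empty -> OK
All cells valid: no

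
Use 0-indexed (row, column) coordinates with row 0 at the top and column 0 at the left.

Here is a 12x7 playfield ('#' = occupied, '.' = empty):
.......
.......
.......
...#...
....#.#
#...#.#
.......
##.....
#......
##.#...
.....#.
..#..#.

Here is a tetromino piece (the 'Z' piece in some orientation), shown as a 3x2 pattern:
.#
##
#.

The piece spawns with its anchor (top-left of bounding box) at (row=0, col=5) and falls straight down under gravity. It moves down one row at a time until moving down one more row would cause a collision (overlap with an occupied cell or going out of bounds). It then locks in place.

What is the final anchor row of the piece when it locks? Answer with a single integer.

Spawn at (row=0, col=5). Try each row:
  row 0: fits
  row 1: fits
  row 2: fits
  row 3: blocked -> lock at row 2

Answer: 2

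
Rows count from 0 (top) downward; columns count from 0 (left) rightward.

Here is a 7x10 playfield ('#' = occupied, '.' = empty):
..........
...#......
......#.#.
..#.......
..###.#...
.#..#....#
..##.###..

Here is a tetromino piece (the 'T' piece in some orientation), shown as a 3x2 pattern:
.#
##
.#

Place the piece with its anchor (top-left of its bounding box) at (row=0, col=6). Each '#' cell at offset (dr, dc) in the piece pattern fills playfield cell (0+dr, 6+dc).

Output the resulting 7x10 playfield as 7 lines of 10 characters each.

Fill (0+0,6+1) = (0,7)
Fill (0+1,6+0) = (1,6)
Fill (0+1,6+1) = (1,7)
Fill (0+2,6+1) = (2,7)

Answer: .......#..
...#..##..
......###.
..#.......
..###.#...
.#..#....#
..##.###..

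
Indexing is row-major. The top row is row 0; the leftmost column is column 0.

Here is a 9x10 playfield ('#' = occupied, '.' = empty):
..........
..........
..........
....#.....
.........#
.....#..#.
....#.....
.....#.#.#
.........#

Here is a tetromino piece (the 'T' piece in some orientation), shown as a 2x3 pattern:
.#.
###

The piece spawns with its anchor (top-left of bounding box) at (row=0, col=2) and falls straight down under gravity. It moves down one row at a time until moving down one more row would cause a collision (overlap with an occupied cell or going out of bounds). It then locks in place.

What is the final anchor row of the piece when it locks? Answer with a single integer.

Answer: 1

Derivation:
Spawn at (row=0, col=2). Try each row:
  row 0: fits
  row 1: fits
  row 2: blocked -> lock at row 1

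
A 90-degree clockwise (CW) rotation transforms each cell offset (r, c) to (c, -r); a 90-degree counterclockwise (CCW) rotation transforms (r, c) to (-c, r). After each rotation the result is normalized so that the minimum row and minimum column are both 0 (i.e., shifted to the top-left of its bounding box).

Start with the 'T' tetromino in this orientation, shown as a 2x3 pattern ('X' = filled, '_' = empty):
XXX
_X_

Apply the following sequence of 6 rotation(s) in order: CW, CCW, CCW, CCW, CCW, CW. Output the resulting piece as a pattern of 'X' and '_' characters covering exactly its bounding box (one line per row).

Start:
XXX
_X_
After rotation 1 (CW):
_X
XX
_X
After rotation 2 (CCW):
XXX
_X_
After rotation 3 (CCW):
X_
XX
X_
After rotation 4 (CCW):
_X_
XXX
After rotation 5 (CCW):
_X
XX
_X
After rotation 6 (CW):
_X_
XXX

Answer: _X_
XXX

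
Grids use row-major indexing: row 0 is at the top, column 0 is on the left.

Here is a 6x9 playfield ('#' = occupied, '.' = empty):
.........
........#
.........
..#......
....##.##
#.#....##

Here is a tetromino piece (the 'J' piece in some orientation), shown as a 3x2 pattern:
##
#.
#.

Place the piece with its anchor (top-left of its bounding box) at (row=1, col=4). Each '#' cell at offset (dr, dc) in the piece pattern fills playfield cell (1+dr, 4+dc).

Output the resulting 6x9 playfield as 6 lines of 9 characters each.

Answer: .........
....##..#
....#....
..#.#....
....##.##
#.#....##

Derivation:
Fill (1+0,4+0) = (1,4)
Fill (1+0,4+1) = (1,5)
Fill (1+1,4+0) = (2,4)
Fill (1+2,4+0) = (3,4)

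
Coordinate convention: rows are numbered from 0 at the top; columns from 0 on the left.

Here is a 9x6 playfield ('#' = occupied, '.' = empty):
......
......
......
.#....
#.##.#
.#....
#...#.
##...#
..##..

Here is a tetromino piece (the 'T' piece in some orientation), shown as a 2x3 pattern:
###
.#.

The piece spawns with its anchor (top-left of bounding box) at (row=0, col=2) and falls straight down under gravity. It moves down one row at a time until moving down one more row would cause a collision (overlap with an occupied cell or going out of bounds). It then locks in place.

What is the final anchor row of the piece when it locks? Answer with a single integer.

Answer: 2

Derivation:
Spawn at (row=0, col=2). Try each row:
  row 0: fits
  row 1: fits
  row 2: fits
  row 3: blocked -> lock at row 2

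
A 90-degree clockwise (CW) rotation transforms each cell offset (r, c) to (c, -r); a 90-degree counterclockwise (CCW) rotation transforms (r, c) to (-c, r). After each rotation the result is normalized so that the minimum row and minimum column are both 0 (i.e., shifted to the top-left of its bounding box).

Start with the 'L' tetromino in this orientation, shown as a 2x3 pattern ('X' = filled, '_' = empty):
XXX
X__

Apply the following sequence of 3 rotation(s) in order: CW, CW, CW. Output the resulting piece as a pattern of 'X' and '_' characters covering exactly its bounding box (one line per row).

Answer: X_
X_
XX

Derivation:
Start:
XXX
X__
After rotation 1 (CW):
XX
_X
_X
After rotation 2 (CW):
__X
XXX
After rotation 3 (CW):
X_
X_
XX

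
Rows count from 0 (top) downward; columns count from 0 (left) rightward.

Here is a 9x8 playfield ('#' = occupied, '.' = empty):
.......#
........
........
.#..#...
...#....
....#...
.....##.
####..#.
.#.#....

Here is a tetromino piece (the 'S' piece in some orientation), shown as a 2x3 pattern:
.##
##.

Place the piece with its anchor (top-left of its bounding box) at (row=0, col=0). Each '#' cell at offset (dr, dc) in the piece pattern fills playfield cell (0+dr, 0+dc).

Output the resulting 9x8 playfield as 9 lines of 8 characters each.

Answer: .##....#
##......
........
.#..#...
...#....
....#...
.....##.
####..#.
.#.#....

Derivation:
Fill (0+0,0+1) = (0,1)
Fill (0+0,0+2) = (0,2)
Fill (0+1,0+0) = (1,0)
Fill (0+1,0+1) = (1,1)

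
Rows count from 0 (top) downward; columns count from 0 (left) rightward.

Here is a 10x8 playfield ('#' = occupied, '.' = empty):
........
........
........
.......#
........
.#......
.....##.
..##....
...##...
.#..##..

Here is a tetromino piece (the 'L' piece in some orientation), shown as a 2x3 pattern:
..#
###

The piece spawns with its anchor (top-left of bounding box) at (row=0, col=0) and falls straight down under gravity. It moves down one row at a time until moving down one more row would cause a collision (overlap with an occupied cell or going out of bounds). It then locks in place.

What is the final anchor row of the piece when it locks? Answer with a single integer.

Spawn at (row=0, col=0). Try each row:
  row 0: fits
  row 1: fits
  row 2: fits
  row 3: fits
  row 4: blocked -> lock at row 3

Answer: 3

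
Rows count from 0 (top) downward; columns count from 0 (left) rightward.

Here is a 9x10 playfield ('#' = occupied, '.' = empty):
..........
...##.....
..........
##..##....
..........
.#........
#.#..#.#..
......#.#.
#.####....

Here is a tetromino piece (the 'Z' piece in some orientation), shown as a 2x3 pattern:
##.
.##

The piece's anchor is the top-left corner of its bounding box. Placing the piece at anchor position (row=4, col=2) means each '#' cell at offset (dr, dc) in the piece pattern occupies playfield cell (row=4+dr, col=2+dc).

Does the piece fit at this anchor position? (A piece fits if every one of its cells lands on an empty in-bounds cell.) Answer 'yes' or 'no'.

Answer: yes

Derivation:
Check each piece cell at anchor (4, 2):
  offset (0,0) -> (4,2): empty -> OK
  offset (0,1) -> (4,3): empty -> OK
  offset (1,1) -> (5,3): empty -> OK
  offset (1,2) -> (5,4): empty -> OK
All cells valid: yes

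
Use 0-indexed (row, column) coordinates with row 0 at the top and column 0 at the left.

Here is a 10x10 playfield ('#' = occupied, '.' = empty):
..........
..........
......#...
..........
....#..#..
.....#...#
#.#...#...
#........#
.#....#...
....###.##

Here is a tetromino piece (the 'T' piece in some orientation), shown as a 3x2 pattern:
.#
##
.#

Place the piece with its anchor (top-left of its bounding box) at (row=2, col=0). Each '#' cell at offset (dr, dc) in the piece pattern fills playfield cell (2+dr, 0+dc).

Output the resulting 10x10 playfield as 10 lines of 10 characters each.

Answer: ..........
..........
.#....#...
##........
.#..#..#..
.....#...#
#.#...#...
#........#
.#....#...
....###.##

Derivation:
Fill (2+0,0+1) = (2,1)
Fill (2+1,0+0) = (3,0)
Fill (2+1,0+1) = (3,1)
Fill (2+2,0+1) = (4,1)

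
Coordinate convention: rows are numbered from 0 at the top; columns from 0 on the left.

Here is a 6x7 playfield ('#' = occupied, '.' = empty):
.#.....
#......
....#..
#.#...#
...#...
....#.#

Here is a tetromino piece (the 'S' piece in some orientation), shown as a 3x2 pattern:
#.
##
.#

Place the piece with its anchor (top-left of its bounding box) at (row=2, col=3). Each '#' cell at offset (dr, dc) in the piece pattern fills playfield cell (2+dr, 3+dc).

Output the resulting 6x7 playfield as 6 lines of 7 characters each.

Fill (2+0,3+0) = (2,3)
Fill (2+1,3+0) = (3,3)
Fill (2+1,3+1) = (3,4)
Fill (2+2,3+1) = (4,4)

Answer: .#.....
#......
...##..
#.###.#
...##..
....#.#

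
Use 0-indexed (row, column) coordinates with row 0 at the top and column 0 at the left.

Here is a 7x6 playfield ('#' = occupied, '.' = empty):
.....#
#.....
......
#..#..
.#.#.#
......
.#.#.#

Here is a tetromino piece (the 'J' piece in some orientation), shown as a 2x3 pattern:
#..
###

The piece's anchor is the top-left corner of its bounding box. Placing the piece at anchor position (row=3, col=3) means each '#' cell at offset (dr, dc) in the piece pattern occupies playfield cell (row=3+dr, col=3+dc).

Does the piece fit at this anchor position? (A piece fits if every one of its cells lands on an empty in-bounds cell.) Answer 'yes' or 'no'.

Check each piece cell at anchor (3, 3):
  offset (0,0) -> (3,3): occupied ('#') -> FAIL
  offset (1,0) -> (4,3): occupied ('#') -> FAIL
  offset (1,1) -> (4,4): empty -> OK
  offset (1,2) -> (4,5): occupied ('#') -> FAIL
All cells valid: no

Answer: no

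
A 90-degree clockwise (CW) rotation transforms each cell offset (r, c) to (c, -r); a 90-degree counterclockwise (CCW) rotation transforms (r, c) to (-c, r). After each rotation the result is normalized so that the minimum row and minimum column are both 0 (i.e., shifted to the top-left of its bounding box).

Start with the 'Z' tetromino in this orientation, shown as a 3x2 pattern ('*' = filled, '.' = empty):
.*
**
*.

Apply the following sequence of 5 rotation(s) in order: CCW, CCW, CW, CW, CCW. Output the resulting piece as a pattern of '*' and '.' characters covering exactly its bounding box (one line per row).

Start:
.*
**
*.
After rotation 1 (CCW):
**.
.**
After rotation 2 (CCW):
.*
**
*.
After rotation 3 (CW):
**.
.**
After rotation 4 (CW):
.*
**
*.
After rotation 5 (CCW):
**.
.**

Answer: **.
.**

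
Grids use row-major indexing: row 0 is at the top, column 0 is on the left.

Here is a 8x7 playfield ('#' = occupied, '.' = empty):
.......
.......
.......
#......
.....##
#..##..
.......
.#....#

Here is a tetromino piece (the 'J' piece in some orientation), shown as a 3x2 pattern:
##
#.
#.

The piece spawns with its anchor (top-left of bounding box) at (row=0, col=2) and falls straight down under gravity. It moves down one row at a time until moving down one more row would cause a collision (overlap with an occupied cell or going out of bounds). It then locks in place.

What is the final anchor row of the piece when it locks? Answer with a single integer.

Answer: 4

Derivation:
Spawn at (row=0, col=2). Try each row:
  row 0: fits
  row 1: fits
  row 2: fits
  row 3: fits
  row 4: fits
  row 5: blocked -> lock at row 4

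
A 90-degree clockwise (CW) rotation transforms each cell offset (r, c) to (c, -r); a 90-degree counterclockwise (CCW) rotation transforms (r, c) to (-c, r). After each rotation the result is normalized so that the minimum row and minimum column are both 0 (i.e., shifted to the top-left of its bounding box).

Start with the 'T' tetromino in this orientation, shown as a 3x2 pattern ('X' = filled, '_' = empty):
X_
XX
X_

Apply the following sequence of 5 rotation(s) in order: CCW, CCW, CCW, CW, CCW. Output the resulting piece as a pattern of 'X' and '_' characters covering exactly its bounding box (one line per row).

Start:
X_
XX
X_
After rotation 1 (CCW):
_X_
XXX
After rotation 2 (CCW):
_X
XX
_X
After rotation 3 (CCW):
XXX
_X_
After rotation 4 (CW):
_X
XX
_X
After rotation 5 (CCW):
XXX
_X_

Answer: XXX
_X_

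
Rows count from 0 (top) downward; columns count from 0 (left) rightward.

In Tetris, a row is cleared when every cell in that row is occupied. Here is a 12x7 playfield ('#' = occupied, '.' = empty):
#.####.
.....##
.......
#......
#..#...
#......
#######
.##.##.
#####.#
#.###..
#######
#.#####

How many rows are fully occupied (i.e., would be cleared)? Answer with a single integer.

Check each row:
  row 0: 2 empty cells -> not full
  row 1: 5 empty cells -> not full
  row 2: 7 empty cells -> not full
  row 3: 6 empty cells -> not full
  row 4: 5 empty cells -> not full
  row 5: 6 empty cells -> not full
  row 6: 0 empty cells -> FULL (clear)
  row 7: 3 empty cells -> not full
  row 8: 1 empty cell -> not full
  row 9: 3 empty cells -> not full
  row 10: 0 empty cells -> FULL (clear)
  row 11: 1 empty cell -> not full
Total rows cleared: 2

Answer: 2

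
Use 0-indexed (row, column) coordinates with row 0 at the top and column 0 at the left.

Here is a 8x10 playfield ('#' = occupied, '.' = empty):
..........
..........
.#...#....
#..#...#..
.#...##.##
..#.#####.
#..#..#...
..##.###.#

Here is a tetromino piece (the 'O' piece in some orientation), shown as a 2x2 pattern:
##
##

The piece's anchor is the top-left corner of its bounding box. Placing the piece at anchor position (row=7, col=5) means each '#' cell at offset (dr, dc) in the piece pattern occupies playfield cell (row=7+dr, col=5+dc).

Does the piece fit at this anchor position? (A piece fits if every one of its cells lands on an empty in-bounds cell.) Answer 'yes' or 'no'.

Answer: no

Derivation:
Check each piece cell at anchor (7, 5):
  offset (0,0) -> (7,5): occupied ('#') -> FAIL
  offset (0,1) -> (7,6): occupied ('#') -> FAIL
  offset (1,0) -> (8,5): out of bounds -> FAIL
  offset (1,1) -> (8,6): out of bounds -> FAIL
All cells valid: no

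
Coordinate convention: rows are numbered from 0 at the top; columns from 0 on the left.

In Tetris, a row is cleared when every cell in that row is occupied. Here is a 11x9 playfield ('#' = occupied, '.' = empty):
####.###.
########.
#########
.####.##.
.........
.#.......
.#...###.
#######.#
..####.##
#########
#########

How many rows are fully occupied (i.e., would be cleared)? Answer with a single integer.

Check each row:
  row 0: 2 empty cells -> not full
  row 1: 1 empty cell -> not full
  row 2: 0 empty cells -> FULL (clear)
  row 3: 3 empty cells -> not full
  row 4: 9 empty cells -> not full
  row 5: 8 empty cells -> not full
  row 6: 5 empty cells -> not full
  row 7: 1 empty cell -> not full
  row 8: 3 empty cells -> not full
  row 9: 0 empty cells -> FULL (clear)
  row 10: 0 empty cells -> FULL (clear)
Total rows cleared: 3

Answer: 3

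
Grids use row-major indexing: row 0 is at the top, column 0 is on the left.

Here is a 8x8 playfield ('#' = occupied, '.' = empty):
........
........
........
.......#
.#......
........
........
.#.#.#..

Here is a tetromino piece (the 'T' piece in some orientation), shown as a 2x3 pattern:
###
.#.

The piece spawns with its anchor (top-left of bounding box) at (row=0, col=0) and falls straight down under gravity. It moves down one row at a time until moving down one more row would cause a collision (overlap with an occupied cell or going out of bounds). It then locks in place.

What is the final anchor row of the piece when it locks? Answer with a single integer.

Spawn at (row=0, col=0). Try each row:
  row 0: fits
  row 1: fits
  row 2: fits
  row 3: blocked -> lock at row 2

Answer: 2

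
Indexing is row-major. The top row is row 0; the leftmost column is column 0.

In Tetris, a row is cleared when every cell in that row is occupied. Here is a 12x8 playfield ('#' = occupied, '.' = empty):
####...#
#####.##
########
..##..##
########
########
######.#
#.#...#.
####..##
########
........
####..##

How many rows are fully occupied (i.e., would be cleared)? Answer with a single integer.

Check each row:
  row 0: 3 empty cells -> not full
  row 1: 1 empty cell -> not full
  row 2: 0 empty cells -> FULL (clear)
  row 3: 4 empty cells -> not full
  row 4: 0 empty cells -> FULL (clear)
  row 5: 0 empty cells -> FULL (clear)
  row 6: 1 empty cell -> not full
  row 7: 5 empty cells -> not full
  row 8: 2 empty cells -> not full
  row 9: 0 empty cells -> FULL (clear)
  row 10: 8 empty cells -> not full
  row 11: 2 empty cells -> not full
Total rows cleared: 4

Answer: 4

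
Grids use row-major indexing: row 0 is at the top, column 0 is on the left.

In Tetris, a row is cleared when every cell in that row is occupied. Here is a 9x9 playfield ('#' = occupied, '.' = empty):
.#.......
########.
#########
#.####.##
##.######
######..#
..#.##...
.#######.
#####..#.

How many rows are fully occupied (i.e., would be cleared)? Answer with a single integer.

Check each row:
  row 0: 8 empty cells -> not full
  row 1: 1 empty cell -> not full
  row 2: 0 empty cells -> FULL (clear)
  row 3: 2 empty cells -> not full
  row 4: 1 empty cell -> not full
  row 5: 2 empty cells -> not full
  row 6: 6 empty cells -> not full
  row 7: 2 empty cells -> not full
  row 8: 3 empty cells -> not full
Total rows cleared: 1

Answer: 1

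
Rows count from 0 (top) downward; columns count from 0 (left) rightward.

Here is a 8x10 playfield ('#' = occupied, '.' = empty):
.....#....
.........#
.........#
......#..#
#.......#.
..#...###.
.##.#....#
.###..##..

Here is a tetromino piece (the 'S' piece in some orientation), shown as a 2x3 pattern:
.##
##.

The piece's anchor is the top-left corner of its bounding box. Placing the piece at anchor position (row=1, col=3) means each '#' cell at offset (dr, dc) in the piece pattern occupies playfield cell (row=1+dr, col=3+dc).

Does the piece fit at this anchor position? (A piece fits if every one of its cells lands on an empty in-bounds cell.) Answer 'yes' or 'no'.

Answer: yes

Derivation:
Check each piece cell at anchor (1, 3):
  offset (0,1) -> (1,4): empty -> OK
  offset (0,2) -> (1,5): empty -> OK
  offset (1,0) -> (2,3): empty -> OK
  offset (1,1) -> (2,4): empty -> OK
All cells valid: yes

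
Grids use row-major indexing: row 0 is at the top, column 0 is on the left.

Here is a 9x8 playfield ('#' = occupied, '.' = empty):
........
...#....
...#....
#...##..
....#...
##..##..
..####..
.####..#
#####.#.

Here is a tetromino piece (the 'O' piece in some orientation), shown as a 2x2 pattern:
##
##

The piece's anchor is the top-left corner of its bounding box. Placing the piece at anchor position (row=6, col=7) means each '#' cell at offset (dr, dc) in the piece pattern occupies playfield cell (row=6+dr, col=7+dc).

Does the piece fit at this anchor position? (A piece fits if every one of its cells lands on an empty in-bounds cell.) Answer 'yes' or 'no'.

Answer: no

Derivation:
Check each piece cell at anchor (6, 7):
  offset (0,0) -> (6,7): empty -> OK
  offset (0,1) -> (6,8): out of bounds -> FAIL
  offset (1,0) -> (7,7): occupied ('#') -> FAIL
  offset (1,1) -> (7,8): out of bounds -> FAIL
All cells valid: no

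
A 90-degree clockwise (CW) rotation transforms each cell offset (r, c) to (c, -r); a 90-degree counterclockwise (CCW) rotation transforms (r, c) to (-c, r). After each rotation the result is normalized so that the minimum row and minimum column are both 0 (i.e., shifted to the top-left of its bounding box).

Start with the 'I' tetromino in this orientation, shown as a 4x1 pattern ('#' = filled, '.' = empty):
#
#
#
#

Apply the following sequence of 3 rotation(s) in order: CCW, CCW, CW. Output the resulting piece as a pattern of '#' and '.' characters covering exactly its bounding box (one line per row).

Answer: ####

Derivation:
Start:
#
#
#
#
After rotation 1 (CCW):
####
After rotation 2 (CCW):
#
#
#
#
After rotation 3 (CW):
####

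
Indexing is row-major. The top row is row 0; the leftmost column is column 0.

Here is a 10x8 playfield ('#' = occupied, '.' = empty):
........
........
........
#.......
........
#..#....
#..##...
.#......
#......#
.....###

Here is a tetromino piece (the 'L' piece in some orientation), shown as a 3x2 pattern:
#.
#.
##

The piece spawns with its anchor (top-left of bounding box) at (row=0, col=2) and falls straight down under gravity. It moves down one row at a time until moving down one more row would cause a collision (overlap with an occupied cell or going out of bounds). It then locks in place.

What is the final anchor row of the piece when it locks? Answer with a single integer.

Spawn at (row=0, col=2). Try each row:
  row 0: fits
  row 1: fits
  row 2: fits
  row 3: blocked -> lock at row 2

Answer: 2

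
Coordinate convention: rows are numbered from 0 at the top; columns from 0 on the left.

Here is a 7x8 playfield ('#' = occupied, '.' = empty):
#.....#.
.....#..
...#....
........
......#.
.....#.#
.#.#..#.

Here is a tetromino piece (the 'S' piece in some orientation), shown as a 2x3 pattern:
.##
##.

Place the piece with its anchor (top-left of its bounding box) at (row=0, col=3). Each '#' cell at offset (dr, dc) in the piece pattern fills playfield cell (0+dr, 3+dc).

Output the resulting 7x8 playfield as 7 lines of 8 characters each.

Fill (0+0,3+1) = (0,4)
Fill (0+0,3+2) = (0,5)
Fill (0+1,3+0) = (1,3)
Fill (0+1,3+1) = (1,4)

Answer: #...###.
...###..
...#....
........
......#.
.....#.#
.#.#..#.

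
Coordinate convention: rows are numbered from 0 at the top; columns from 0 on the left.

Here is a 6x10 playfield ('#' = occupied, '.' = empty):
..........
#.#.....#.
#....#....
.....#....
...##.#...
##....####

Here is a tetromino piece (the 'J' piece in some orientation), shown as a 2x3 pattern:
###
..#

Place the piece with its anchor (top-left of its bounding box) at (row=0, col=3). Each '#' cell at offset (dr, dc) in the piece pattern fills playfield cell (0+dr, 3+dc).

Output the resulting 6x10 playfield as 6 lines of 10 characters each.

Answer: ...###....
#.#..#..#.
#....#....
.....#....
...##.#...
##....####

Derivation:
Fill (0+0,3+0) = (0,3)
Fill (0+0,3+1) = (0,4)
Fill (0+0,3+2) = (0,5)
Fill (0+1,3+2) = (1,5)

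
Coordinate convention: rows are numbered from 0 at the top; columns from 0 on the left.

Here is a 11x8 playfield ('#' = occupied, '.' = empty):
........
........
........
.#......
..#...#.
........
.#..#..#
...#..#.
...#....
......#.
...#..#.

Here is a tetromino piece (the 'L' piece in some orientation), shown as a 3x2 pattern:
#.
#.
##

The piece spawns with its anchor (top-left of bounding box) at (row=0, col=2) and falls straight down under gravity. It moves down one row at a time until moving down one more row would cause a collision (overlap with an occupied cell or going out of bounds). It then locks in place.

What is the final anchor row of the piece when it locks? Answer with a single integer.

Answer: 1

Derivation:
Spawn at (row=0, col=2). Try each row:
  row 0: fits
  row 1: fits
  row 2: blocked -> lock at row 1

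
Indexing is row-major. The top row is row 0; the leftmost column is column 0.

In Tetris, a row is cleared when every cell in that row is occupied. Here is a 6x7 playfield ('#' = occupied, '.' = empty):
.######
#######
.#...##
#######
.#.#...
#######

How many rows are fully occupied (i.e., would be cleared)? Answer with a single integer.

Check each row:
  row 0: 1 empty cell -> not full
  row 1: 0 empty cells -> FULL (clear)
  row 2: 4 empty cells -> not full
  row 3: 0 empty cells -> FULL (clear)
  row 4: 5 empty cells -> not full
  row 5: 0 empty cells -> FULL (clear)
Total rows cleared: 3

Answer: 3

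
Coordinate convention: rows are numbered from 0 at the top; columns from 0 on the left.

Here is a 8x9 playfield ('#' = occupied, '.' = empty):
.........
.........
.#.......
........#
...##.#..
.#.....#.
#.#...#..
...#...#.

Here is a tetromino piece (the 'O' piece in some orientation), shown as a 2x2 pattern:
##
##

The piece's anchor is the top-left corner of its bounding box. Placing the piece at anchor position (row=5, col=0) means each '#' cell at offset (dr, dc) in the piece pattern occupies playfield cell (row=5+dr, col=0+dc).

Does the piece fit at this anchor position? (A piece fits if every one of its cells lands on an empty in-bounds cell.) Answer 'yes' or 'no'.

Check each piece cell at anchor (5, 0):
  offset (0,0) -> (5,0): empty -> OK
  offset (0,1) -> (5,1): occupied ('#') -> FAIL
  offset (1,0) -> (6,0): occupied ('#') -> FAIL
  offset (1,1) -> (6,1): empty -> OK
All cells valid: no

Answer: no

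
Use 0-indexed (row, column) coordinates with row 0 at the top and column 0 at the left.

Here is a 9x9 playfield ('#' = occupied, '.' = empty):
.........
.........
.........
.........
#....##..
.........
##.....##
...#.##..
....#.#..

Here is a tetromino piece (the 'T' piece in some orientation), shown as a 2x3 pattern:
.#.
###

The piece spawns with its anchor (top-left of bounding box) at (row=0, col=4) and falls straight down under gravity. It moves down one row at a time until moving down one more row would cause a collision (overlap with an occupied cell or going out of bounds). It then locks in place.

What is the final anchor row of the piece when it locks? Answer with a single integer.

Answer: 2

Derivation:
Spawn at (row=0, col=4). Try each row:
  row 0: fits
  row 1: fits
  row 2: fits
  row 3: blocked -> lock at row 2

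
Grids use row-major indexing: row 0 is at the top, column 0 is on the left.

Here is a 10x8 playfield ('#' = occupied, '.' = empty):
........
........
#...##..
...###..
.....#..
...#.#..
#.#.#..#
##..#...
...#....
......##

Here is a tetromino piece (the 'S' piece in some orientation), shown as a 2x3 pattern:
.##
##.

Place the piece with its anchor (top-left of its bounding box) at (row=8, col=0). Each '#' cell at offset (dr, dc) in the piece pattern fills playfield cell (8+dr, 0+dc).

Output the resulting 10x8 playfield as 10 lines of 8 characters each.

Fill (8+0,0+1) = (8,1)
Fill (8+0,0+2) = (8,2)
Fill (8+1,0+0) = (9,0)
Fill (8+1,0+1) = (9,1)

Answer: ........
........
#...##..
...###..
.....#..
...#.#..
#.#.#..#
##..#...
.###....
##....##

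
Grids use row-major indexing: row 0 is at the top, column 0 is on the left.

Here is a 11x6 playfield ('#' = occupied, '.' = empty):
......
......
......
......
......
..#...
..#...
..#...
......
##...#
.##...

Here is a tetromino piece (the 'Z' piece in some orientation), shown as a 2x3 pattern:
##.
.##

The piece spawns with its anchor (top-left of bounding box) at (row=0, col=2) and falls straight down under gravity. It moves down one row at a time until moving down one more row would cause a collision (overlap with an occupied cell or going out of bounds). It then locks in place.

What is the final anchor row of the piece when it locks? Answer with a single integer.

Answer: 4

Derivation:
Spawn at (row=0, col=2). Try each row:
  row 0: fits
  row 1: fits
  row 2: fits
  row 3: fits
  row 4: fits
  row 5: blocked -> lock at row 4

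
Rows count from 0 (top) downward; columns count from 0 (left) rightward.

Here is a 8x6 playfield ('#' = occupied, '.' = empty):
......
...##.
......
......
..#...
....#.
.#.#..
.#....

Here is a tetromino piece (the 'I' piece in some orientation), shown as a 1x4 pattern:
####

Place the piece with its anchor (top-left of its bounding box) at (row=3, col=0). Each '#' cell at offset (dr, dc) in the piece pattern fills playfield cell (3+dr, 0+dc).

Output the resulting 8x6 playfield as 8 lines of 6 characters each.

Answer: ......
...##.
......
####..
..#...
....#.
.#.#..
.#....

Derivation:
Fill (3+0,0+0) = (3,0)
Fill (3+0,0+1) = (3,1)
Fill (3+0,0+2) = (3,2)
Fill (3+0,0+3) = (3,3)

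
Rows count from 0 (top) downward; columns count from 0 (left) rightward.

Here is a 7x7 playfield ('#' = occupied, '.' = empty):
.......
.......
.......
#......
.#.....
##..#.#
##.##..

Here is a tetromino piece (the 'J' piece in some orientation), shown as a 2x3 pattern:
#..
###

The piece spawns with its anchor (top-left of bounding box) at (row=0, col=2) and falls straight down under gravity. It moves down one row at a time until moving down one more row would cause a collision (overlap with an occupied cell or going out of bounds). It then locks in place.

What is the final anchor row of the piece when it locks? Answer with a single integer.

Answer: 3

Derivation:
Spawn at (row=0, col=2). Try each row:
  row 0: fits
  row 1: fits
  row 2: fits
  row 3: fits
  row 4: blocked -> lock at row 3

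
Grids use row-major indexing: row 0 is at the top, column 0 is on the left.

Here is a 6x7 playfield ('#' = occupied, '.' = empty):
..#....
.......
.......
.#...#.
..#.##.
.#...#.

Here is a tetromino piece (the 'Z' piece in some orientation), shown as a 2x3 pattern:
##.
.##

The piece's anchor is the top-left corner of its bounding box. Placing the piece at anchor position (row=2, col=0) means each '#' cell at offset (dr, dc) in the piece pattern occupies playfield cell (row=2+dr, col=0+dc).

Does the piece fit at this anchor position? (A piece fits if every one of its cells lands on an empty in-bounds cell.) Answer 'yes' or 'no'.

Answer: no

Derivation:
Check each piece cell at anchor (2, 0):
  offset (0,0) -> (2,0): empty -> OK
  offset (0,1) -> (2,1): empty -> OK
  offset (1,1) -> (3,1): occupied ('#') -> FAIL
  offset (1,2) -> (3,2): empty -> OK
All cells valid: no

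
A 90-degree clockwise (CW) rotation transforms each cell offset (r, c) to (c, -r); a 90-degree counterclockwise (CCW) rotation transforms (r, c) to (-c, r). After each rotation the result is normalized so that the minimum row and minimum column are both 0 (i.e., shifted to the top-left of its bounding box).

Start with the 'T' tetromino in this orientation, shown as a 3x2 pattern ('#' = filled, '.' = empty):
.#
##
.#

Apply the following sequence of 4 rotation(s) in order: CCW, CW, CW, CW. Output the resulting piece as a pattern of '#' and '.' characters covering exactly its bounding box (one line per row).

Start:
.#
##
.#
After rotation 1 (CCW):
###
.#.
After rotation 2 (CW):
.#
##
.#
After rotation 3 (CW):
.#.
###
After rotation 4 (CW):
#.
##
#.

Answer: #.
##
#.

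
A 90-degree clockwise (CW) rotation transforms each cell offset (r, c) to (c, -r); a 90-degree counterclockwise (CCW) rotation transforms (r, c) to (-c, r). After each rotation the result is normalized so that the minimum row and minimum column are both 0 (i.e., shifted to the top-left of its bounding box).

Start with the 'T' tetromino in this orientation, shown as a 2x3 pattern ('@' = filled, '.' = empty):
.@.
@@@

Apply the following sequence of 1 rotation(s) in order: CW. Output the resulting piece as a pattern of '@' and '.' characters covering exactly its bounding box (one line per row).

Start:
.@.
@@@
After rotation 1 (CW):
@.
@@
@.

Answer: @.
@@
@.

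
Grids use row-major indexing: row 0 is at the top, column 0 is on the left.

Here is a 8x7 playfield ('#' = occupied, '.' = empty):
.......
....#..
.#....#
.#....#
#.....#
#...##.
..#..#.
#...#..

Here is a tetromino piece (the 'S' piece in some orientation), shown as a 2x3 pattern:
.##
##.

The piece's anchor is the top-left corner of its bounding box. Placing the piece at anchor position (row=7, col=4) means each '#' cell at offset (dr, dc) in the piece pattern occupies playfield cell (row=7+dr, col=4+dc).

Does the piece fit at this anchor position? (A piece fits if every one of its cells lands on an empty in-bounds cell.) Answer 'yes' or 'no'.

Check each piece cell at anchor (7, 4):
  offset (0,1) -> (7,5): empty -> OK
  offset (0,2) -> (7,6): empty -> OK
  offset (1,0) -> (8,4): out of bounds -> FAIL
  offset (1,1) -> (8,5): out of bounds -> FAIL
All cells valid: no

Answer: no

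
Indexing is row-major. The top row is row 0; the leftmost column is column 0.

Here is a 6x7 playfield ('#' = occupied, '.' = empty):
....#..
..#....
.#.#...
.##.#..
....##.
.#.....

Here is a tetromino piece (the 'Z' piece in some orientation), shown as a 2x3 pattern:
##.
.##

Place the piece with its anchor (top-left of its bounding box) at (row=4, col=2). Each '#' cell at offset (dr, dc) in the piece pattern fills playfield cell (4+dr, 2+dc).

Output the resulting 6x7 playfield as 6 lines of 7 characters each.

Fill (4+0,2+0) = (4,2)
Fill (4+0,2+1) = (4,3)
Fill (4+1,2+1) = (5,3)
Fill (4+1,2+2) = (5,4)

Answer: ....#..
..#....
.#.#...
.##.#..
..####.
.#.##..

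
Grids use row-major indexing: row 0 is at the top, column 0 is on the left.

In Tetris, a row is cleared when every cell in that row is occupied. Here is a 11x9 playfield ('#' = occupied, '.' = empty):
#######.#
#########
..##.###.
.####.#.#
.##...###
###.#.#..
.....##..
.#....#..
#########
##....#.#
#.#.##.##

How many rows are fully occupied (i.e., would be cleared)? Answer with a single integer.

Check each row:
  row 0: 1 empty cell -> not full
  row 1: 0 empty cells -> FULL (clear)
  row 2: 4 empty cells -> not full
  row 3: 3 empty cells -> not full
  row 4: 4 empty cells -> not full
  row 5: 4 empty cells -> not full
  row 6: 7 empty cells -> not full
  row 7: 7 empty cells -> not full
  row 8: 0 empty cells -> FULL (clear)
  row 9: 5 empty cells -> not full
  row 10: 3 empty cells -> not full
Total rows cleared: 2

Answer: 2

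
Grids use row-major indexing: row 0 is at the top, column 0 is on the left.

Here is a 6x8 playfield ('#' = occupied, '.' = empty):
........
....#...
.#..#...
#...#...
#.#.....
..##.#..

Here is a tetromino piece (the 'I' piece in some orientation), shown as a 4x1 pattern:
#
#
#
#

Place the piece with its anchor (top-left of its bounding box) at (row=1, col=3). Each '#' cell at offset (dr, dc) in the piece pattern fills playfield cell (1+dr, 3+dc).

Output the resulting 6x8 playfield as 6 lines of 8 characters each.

Answer: ........
...##...
.#.##...
#..##...
#.##....
..##.#..

Derivation:
Fill (1+0,3+0) = (1,3)
Fill (1+1,3+0) = (2,3)
Fill (1+2,3+0) = (3,3)
Fill (1+3,3+0) = (4,3)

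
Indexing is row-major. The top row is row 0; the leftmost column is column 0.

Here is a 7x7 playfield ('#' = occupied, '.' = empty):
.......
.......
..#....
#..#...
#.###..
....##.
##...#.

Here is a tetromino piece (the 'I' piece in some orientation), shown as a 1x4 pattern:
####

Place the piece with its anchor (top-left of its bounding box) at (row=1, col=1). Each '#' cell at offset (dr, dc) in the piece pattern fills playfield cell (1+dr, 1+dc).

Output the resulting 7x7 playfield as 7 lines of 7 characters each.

Fill (1+0,1+0) = (1,1)
Fill (1+0,1+1) = (1,2)
Fill (1+0,1+2) = (1,3)
Fill (1+0,1+3) = (1,4)

Answer: .......
.####..
..#....
#..#...
#.###..
....##.
##...#.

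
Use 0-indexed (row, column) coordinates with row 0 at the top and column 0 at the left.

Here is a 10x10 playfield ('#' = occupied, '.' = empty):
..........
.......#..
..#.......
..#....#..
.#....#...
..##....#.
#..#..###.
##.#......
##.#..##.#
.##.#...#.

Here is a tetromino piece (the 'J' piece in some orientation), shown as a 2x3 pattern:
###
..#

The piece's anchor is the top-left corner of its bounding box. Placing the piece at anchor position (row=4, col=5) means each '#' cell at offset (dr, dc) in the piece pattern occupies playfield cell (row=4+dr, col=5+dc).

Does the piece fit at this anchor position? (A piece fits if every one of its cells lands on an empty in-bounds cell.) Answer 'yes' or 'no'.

Answer: no

Derivation:
Check each piece cell at anchor (4, 5):
  offset (0,0) -> (4,5): empty -> OK
  offset (0,1) -> (4,6): occupied ('#') -> FAIL
  offset (0,2) -> (4,7): empty -> OK
  offset (1,2) -> (5,7): empty -> OK
All cells valid: no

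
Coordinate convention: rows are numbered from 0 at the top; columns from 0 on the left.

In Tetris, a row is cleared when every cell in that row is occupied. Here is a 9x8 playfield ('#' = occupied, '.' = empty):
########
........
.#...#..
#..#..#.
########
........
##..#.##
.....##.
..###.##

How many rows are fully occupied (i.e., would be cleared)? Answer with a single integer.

Check each row:
  row 0: 0 empty cells -> FULL (clear)
  row 1: 8 empty cells -> not full
  row 2: 6 empty cells -> not full
  row 3: 5 empty cells -> not full
  row 4: 0 empty cells -> FULL (clear)
  row 5: 8 empty cells -> not full
  row 6: 3 empty cells -> not full
  row 7: 6 empty cells -> not full
  row 8: 3 empty cells -> not full
Total rows cleared: 2

Answer: 2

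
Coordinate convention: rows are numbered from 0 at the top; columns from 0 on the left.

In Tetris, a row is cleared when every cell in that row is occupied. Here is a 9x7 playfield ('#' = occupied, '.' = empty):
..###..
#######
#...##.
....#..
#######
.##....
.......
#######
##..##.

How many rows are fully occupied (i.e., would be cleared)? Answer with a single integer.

Answer: 3

Derivation:
Check each row:
  row 0: 4 empty cells -> not full
  row 1: 0 empty cells -> FULL (clear)
  row 2: 4 empty cells -> not full
  row 3: 6 empty cells -> not full
  row 4: 0 empty cells -> FULL (clear)
  row 5: 5 empty cells -> not full
  row 6: 7 empty cells -> not full
  row 7: 0 empty cells -> FULL (clear)
  row 8: 3 empty cells -> not full
Total rows cleared: 3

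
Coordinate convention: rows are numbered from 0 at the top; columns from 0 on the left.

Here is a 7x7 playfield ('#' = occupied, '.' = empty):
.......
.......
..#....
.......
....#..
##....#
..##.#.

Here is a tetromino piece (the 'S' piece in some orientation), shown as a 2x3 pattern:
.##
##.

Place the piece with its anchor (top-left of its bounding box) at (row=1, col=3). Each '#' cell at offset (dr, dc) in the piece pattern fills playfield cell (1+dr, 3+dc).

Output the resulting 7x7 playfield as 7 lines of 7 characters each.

Fill (1+0,3+1) = (1,4)
Fill (1+0,3+2) = (1,5)
Fill (1+1,3+0) = (2,3)
Fill (1+1,3+1) = (2,4)

Answer: .......
....##.
..###..
.......
....#..
##....#
..##.#.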